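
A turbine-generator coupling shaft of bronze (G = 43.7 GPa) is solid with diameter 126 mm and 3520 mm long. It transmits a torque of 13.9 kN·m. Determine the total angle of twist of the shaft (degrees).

2.59°

J = πd⁴/32 = π(0.126)⁴/32 = 2.474×10^-5 m⁴.
θ = T·L/(G·J) = 13900 × 3.52 / (43.7×10⁹ × 2.474×10^-5) = 0.04525 rad.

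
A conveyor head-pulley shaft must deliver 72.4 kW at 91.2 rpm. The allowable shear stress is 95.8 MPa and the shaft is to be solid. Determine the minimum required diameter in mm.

73.9 mm

ω = 2π·91.2/60 = 9.550 rad/s, so T = P/ω = 72.4×10³ / 9.550 = 7581 N·m.
For a solid shaft τ_max = 16T/(πd³), so d = (16T/(π τ_allow))^(1/3) = (16·7581/(π·9.58×10^7))^(1/3) = 0.07387 m.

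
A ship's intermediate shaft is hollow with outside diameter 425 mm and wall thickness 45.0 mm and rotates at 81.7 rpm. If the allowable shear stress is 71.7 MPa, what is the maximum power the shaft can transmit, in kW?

5680 kW

J = π(d_o⁴ − d_i⁴)/32 = π(0.425⁴ − 0.335⁴)/32 = 1.967×10^-3 m⁴.
T_max = τ_allow·J/r = 7.17×10^7 × 1.967×10^-3 / 0.212 = 663500 N·m.
ω = 2π·81.7/60 = 8.556 rad/s, so P_max = T_max·ω = 5.677×10^6 W.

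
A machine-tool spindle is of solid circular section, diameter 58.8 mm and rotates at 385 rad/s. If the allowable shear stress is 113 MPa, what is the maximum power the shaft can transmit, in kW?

1740 kW

J = πd⁴/32 = π(0.0588)⁴/32 = 1.174×10^-6 m⁴.
T_max = τ_allow·J/r = 1.13×10^8 × 1.174×10^-6 / 0.0294 = 4511 N·m.
ω = 385 rad/s, so P_max = T_max·ω = 1.737×10^6 W.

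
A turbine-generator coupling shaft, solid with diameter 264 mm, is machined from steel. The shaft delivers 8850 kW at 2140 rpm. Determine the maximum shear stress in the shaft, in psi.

1590 psi

ω = 2π·2140/60 = 224.1 rad/s, so T = P/ω = 8850×10³ / 224.1 = 39490 N·m.
J = πd⁴/32 = π(0.264)⁴/32 = 4.769×10^-4 m⁴.
τ_max = T·r/J = 39490 × 0.132 / 4.769×10^-4 = 1.093×10^7 Pa.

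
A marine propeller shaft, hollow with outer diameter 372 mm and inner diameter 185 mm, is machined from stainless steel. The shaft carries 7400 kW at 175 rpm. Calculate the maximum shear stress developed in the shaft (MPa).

42.6 MPa

ω = 2π·175/60 = 18.33 rad/s, so T = P/ω = 7400×10³ / 18.33 = 403800 N·m.
J = π(d_o⁴ − d_i⁴)/32 = π(0.372⁴ − 0.185⁴)/32 = 1.765×10^-3 m⁴.
τ_max = T·r/J = 403800 × 0.186 / 1.765×10^-3 = 4.255×10^7 Pa.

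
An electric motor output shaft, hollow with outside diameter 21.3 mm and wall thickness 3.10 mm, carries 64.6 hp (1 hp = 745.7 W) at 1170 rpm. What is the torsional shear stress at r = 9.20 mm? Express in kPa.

239000 kPa

ω = 2π·1170/60 = 122.5 rad/s, so T = P/ω = 64.6×745.7 / 122.5 = 393.2 N·m.
J = π(d_o⁴ − d_i⁴)/32 = π(0.0213⁴ − 0.0151⁴)/32 = 1.510×10^-8 m⁴.
Shear stress varies linearly with radius: τ = T·r/J = 393.2 × 0.00920 / 1.510×10^-8 = 2.395×10^8 Pa.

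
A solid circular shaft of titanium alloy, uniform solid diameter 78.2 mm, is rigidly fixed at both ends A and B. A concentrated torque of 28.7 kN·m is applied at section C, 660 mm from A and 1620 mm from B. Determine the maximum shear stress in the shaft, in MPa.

With uniform GJ and both ends fixed, compatibility θ_AC = θ_CB gives T_A·a = T_B·b, together with T_A + T_B = T₀.
T_A = T₀·b/(a+b) = 28700·1620/2280 = 20390 N·m; T_B = 8308 N·m.
τ in each portion: τ_AC = 2.17×10^8 Pa, τ_CB = 8.85×10^7 Pa; maximum is in AC.
τ_max = T_AC·r/J = 20390·0.0391/3.67×10^-6 = 2.172×10^8 Pa.

217 MPa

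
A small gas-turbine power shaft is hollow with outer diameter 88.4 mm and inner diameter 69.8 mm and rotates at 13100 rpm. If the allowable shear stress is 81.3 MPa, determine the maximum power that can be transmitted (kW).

9250 kW

J = π(d_o⁴ − d_i⁴)/32 = π(0.0884⁴ − 0.0698⁴)/32 = 3.665×10^-6 m⁴.
T_max = τ_allow·J/r = 8.13×10^7 × 3.665×10^-6 / 0.0442 = 6741 N·m.
ω = 2π·13100/60 = 1372 rad/s, so P_max = T_max·ω = 9.248×10^6 W.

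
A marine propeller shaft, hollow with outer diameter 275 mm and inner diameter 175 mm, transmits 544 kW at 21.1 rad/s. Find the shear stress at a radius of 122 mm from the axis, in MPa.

ω = 21.1 rad/s, so T = P/ω = 544×10³ / 21.10 = 25780 N·m.
J = π(d_o⁴ − d_i⁴)/32 = π(0.275⁴ − 0.175⁴)/32 = 4.694×10^-4 m⁴.
Shear stress varies linearly with radius: τ = T·r/J = 25780 × 0.122 / 4.694×10^-4 = 6.701×10^6 Pa.

6.70 MPa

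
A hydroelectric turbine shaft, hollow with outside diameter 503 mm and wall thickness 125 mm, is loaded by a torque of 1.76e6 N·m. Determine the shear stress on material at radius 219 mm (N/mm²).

J = π(d_o⁴ − d_i⁴)/32 = π(0.503⁴ − 0.253⁴)/32 = 5.882×10^-3 m⁴.
Shear stress varies linearly with radius: τ = T·r/J = 1.760e6 × 0.219 / 5.882×10^-3 = 6.553×10^7 Pa.

65.5 N/mm²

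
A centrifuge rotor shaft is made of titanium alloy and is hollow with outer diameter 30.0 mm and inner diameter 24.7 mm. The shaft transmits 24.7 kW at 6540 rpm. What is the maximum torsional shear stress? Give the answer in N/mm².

ω = 2π·6540/60 = 684.9 rad/s, so T = P/ω = 24.7×10³ / 684.9 = 36.07 N·m.
J = π(d_o⁴ − d_i⁴)/32 = π(0.0300⁴ − 0.0247⁴)/32 = 4.298×10^-8 m⁴.
τ_max = T·r/J = 36.07 × 0.0150 / 4.298×10^-8 = 1.259×10^7 Pa.

12.6 N/mm²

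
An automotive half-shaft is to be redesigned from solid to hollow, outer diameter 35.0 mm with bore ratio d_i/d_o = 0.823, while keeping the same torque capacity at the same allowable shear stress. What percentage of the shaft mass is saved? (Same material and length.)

Equal τ_max and T ⇒ the solid shaft needs d_s³ = d_o³(1−k⁴), so d_s = 35.0·(1−0.823⁴)^(1/3) = 28.52 mm.
Area ratio A_h/A_s = d_o²(1−k²)/d_s² = (1−k²)/(1−k⁴)^(2/3) = 0.4859.
Mass saving = 1 − 0.4859 = 51.4 %.

51.4 %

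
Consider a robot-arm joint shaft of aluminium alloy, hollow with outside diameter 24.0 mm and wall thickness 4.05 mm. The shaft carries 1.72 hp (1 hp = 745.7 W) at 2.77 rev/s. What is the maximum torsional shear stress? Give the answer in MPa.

33.6 MPa

ω = 2π·2.77 = 17.40 rad/s, so T = P/ω = 1.72×745.7 / 17.40 = 73.69 N·m.
J = π(d_o⁴ − d_i⁴)/32 = π(0.0240⁴ − 0.0159⁴)/32 = 2.630×10^-8 m⁴.
τ_max = T·r/J = 73.69 × 0.0120 / 2.630×10^-8 = 3.363×10^7 Pa.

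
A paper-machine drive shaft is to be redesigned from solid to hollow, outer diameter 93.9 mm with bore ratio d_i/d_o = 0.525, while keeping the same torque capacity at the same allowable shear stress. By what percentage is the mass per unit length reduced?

23.6 %

Equal τ_max and T ⇒ the solid shaft needs d_s³ = d_o³(1−k⁴), so d_s = 93.9·(1−0.525⁴)^(1/3) = 91.46 mm.
Area ratio A_h/A_s = d_o²(1−k²)/d_s² = (1−k²)/(1−k⁴)^(2/3) = 0.7636.
Mass saving = 1 − 0.7636 = 23.6 %.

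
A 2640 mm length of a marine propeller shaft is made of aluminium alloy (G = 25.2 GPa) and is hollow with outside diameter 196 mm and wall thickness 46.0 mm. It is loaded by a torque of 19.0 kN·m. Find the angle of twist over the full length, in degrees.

0.855°

J = π(d_o⁴ − d_i⁴)/32 = π(0.196⁴ − 0.104⁴)/32 = 1.334×10^-4 m⁴.
θ = T·L/(G·J) = 19000 × 2.64 / (25.2×10⁹ × 1.334×10^-4) = 0.01492 rad.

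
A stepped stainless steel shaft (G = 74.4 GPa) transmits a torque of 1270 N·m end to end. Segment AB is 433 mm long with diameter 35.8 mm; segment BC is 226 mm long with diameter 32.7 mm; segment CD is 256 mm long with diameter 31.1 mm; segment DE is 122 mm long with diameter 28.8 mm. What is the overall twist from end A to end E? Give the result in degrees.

9.09°

J_AB = π(0.0358)⁴/32 = 1.61×10^-7 m⁴; J_BC = π(0.0327)⁴/32 = 1.12×10^-7 m⁴; J_CD = π(0.0311)⁴/32 = 9.18×10^-8 m⁴; J_DE = π(0.0288)⁴/32 = 6.75×10^-8 m⁴.
θ = (T/G)·Σ L_i/J_i = (1270/74.4×10⁹)·(0.433/1.61×10^-7 + 0.226/1.12×10^-7 + 0.256/9.18×10^-8 + 0.122/6.75×10^-8) = 0.1586 rad.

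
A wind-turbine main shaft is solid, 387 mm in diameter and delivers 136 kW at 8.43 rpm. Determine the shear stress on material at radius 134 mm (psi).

1360 psi

ω = 2π·8.43/60 = 0.8828 rad/s, so T = P/ω = 136×10³ / 0.8828 = 154100 N·m.
J = πd⁴/32 = π(0.387)⁴/32 = 2.202×10^-3 m⁴.
Shear stress varies linearly with radius: τ = T·r/J = 154100 × 0.134 / 2.202×10^-3 = 9.374×10^6 Pa.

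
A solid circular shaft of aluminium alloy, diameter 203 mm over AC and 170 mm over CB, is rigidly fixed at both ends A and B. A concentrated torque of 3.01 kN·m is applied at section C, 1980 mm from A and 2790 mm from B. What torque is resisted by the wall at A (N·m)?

2230 N·m

Compatibility: T_A·a/J_AC = T_B·b/J_CB with T_A + T_B = T₀.
J_AC = 1.67×10^-4 m⁴, J_CB = 8.20×10^-5 m⁴, so T_A = T₀·(J_AC/a)/((J_AC/a)+(J_CB/b)) = 2231 N·m, T_B = 778.8 N·m.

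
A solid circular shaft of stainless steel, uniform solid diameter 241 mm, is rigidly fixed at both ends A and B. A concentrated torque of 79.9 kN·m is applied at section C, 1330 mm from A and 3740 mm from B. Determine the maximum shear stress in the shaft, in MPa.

With uniform GJ and both ends fixed, compatibility θ_AC = θ_CB gives T_A·a = T_B·b, together with T_A + T_B = T₀.
T_A = T₀·b/(a+b) = 79900·3740/5070 = 58940 N·m; T_B = 20960 N·m.
τ in each portion: τ_AC = 2.14×10^7 Pa, τ_CB = 7.63×10^6 Pa; maximum is in AC.
τ_max = T_AC·r/J = 58940·0.120/3.31×10^-4 = 2.145×10^7 Pa.

21.4 MPa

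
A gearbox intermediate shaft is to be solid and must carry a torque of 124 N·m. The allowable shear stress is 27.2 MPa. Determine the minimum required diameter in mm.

28.5 mm

For a solid shaft τ_max = 16T/(πd³), so d = (16T/(π τ_allow))^(1/3) = (16·124.0/(π·2.72×10^7))^(1/3) = 0.02853 m.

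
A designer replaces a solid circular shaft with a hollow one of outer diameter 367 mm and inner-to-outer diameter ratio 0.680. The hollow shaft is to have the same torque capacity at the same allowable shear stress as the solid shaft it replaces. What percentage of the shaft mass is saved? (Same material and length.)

Equal τ_max and T ⇒ the solid shaft needs d_s³ = d_o³(1−k⁴), so d_s = 367·(1−0.680⁴)^(1/3) = 338.7 mm.
Area ratio A_h/A_s = d_o²(1−k²)/d_s² = (1−k²)/(1−k⁴)^(2/3) = 0.6311.
Mass saving = 1 − 0.6311 = 36.9 %.

36.9 %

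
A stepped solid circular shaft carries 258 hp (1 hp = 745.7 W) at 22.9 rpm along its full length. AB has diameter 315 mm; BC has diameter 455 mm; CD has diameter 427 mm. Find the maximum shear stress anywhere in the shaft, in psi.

1900 psi

ω = 2π·22.9/60 = 2.398 rad/s, so T = P/ω = 258×745.7 / 2.398 = 80230 N·m.
Under the same torque, τ_max = 16T/(πd³) is largest where d is smallest — segment AB (d = 315 mm).
τ_max = 16·80230/(π·(0.315)³) = 1.307×10^7 Pa.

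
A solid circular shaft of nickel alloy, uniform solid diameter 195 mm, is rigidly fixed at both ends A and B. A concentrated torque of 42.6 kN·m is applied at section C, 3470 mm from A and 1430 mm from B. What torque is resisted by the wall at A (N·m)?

12400 N·m

With uniform GJ and both ends fixed, compatibility θ_AC = θ_CB gives T_A·a = T_B·b, together with T_A + T_B = T₀.
T_A = T₀·b/(a+b) = 42600·1430/4900 = 12430 N·m; T_B = 30170 N·m.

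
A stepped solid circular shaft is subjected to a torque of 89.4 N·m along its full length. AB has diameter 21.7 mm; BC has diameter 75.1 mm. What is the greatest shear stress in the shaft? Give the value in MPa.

Under the same torque, τ_max = 16T/(πd³) is largest where d is smallest — segment AB (d = 21.7 mm).
τ_max = 16·89.40/(π·(0.0217)³) = 4.456×10^7 Pa.

44.6 MPa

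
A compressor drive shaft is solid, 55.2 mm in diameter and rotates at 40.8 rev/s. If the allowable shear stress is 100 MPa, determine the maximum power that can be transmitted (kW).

847 kW

J = πd⁴/32 = π(0.0552)⁴/32 = 9.115×10^-7 m⁴.
T_max = τ_allow·J/r = 1.00×10^8 × 9.115×10^-7 / 0.0276 = 3303 N·m.
ω = 2π·40.8 = 256.4 rad/s, so P_max = T_max·ω = 8.466×10^5 W.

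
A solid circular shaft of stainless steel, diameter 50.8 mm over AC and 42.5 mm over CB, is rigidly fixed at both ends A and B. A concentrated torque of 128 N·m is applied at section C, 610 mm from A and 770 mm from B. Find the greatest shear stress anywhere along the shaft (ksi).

0.520 ksi

Compatibility: T_A·a/J_AC = T_B·b/J_CB with T_A + T_B = T₀.
J_AC = 6.54×10^-7 m⁴, J_CB = 3.20×10^-7 m⁴, so T_A = T₀·(J_AC/a)/((J_AC/a)+(J_CB/b)) = 92.21 N·m, T_B = 35.79 N·m.
τ in each portion: τ_AC = 3.58×10^6 Pa, τ_CB = 2.37×10^6 Pa; maximum is in AC.
τ_max = T_AC·r/J = 92.21·0.0254/6.54×10^-7 = 3.582×10^6 Pa.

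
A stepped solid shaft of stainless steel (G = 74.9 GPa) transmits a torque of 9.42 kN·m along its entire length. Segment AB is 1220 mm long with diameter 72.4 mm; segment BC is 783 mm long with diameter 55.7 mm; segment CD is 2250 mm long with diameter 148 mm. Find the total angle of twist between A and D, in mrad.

167 mrad

J_AB = π(0.0724)⁴/32 = 2.70×10^-6 m⁴; J_BC = π(0.0557)⁴/32 = 9.45×10^-7 m⁴; J_CD = π(0.148)⁴/32 = 4.71×10^-5 m⁴.
θ = (T/G)·Σ L_i/J_i = (9420/74.9×10⁹)·(1.22/2.70×10^-6 + 0.783/9.45×10^-7 + 2.25/4.71×10^-5) = 0.1671 rad.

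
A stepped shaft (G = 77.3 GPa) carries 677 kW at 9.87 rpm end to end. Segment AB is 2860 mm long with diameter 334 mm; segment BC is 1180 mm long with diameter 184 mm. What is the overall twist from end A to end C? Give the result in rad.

0.109 rad

ω = 2π·9.87/60 = 1.034 rad/s, so T = P/ω = 677×10³ / 1.034 = 655000 N·m.
J_AB = π(0.334)⁴/32 = 1.22×10^-3 m⁴; J_BC = π(0.184)⁴/32 = 1.13×10^-4 m⁴.
θ = (T/G)·Σ L_i/J_i = (655000/77.3×10⁹)·(2.86/1.22×10^-3 + 1.18/1.13×10^-4) = 0.1087 rad.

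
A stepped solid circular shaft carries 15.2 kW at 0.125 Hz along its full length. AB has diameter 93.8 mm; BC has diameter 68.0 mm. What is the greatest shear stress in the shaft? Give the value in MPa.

313 MPa

ω = 2π·0.125 = 0.7854 rad/s, so T = P/ω = 15.2×10³ / 0.7854 = 19350 N·m.
Under the same torque, τ_max = 16T/(πd³) is largest where d is smallest — segment BC (d = 68.0 mm).
τ_max = 16·19350/(π·(0.0680)³) = 3.135×10^8 Pa.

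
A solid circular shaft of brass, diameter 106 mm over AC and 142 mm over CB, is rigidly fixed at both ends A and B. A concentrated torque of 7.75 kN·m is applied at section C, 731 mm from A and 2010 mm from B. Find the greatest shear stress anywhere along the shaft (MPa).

Compatibility: T_A·a/J_AC = T_B·b/J_CB with T_A + T_B = T₀.
J_AC = 1.24×10^-5 m⁴, J_CB = 3.99×10^-5 m⁴, so T_A = T₀·(J_AC/a)/((J_AC/a)+(J_CB/b)) = 3569 N·m, T_B = 4181 N·m.
τ in each portion: τ_AC = 1.53×10^7 Pa, τ_CB = 7.44×10^6 Pa; maximum is in AC.
τ_max = T_AC·r/J = 3569·0.0530/1.24×10^-5 = 1.526×10^7 Pa.

15.3 MPa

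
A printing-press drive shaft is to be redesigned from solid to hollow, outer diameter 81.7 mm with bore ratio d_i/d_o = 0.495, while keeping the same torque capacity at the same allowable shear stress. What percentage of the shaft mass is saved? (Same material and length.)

Equal τ_max and T ⇒ the solid shaft needs d_s³ = d_o³(1−k⁴), so d_s = 81.7·(1−0.495⁴)^(1/3) = 80.03 mm.
Area ratio A_h/A_s = d_o²(1−k²)/d_s² = (1−k²)/(1−k⁴)^(2/3) = 0.7868.
Mass saving = 1 − 0.7868 = 21.3 %.

21.3 %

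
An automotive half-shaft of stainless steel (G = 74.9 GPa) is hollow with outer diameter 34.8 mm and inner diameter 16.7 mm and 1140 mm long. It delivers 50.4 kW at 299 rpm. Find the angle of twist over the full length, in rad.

0.180 rad

ω = 2π·299/60 = 31.31 rad/s, so T = P/ω = 50.4×10³ / 31.31 = 1610 N·m.
J = π(d_o⁴ − d_i⁴)/32 = π(0.0348⁴ − 0.0167⁴)/32 = 1.363×10^-7 m⁴.
θ = T·L/(G·J) = 1610 × 1.14 / (74.9×10⁹ × 1.363×10^-7) = 0.1797 rad.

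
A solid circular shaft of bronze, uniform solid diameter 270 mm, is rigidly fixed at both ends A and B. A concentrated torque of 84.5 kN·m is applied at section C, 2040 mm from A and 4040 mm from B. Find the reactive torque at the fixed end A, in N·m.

56100 N·m

With uniform GJ and both ends fixed, compatibility θ_AC = θ_CB gives T_A·a = T_B·b, together with T_A + T_B = T₀.
T_A = T₀·b/(a+b) = 84500·4040/6080 = 56150 N·m; T_B = 28350 N·m.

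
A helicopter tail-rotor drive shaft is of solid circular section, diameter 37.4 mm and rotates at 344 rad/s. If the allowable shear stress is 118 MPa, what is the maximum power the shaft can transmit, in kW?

417 kW

J = πd⁴/32 = π(0.0374)⁴/32 = 1.921×10^-7 m⁴.
T_max = τ_allow·J/r = 1.18×10^8 × 1.921×10^-7 / 0.0187 = 1212 N·m.
ω = 344 rad/s, so P_max = T_max·ω = 4.170×10^5 W.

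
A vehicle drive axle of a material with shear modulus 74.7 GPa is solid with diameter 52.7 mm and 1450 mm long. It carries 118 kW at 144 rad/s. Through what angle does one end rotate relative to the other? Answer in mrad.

ω = 144 rad/s, so T = P/ω = 118×10³ / 144.0 = 819.4 N·m.
J = πd⁴/32 = π(0.0527)⁴/32 = 7.573×10^-7 m⁴.
θ = T·L/(G·J) = 819.4 × 1.45 / (74.7×10⁹ × 7.573×10^-7) = 0.02101 rad.

21.0 mrad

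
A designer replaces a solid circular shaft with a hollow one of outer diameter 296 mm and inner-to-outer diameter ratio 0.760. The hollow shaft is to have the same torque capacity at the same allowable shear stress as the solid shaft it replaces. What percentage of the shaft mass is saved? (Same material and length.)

Equal τ_max and T ⇒ the solid shaft needs d_s³ = d_o³(1−k⁴), so d_s = 296·(1−0.760⁴)^(1/3) = 258.5 mm.
Area ratio A_h/A_s = d_o²(1−k²)/d_s² = (1−k²)/(1−k⁴)^(2/3) = 0.5537.
Mass saving = 1 − 0.5537 = 44.6 %.

44.6 %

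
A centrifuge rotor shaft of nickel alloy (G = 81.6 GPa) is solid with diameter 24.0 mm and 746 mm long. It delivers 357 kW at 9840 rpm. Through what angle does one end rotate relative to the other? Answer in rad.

0.0972 rad

ω = 2π·9840/60 = 1030 rad/s, so T = P/ω = 357×10³ / 1030 = 346.5 N·m.
J = πd⁴/32 = π(0.0240)⁴/32 = 3.257×10^-8 m⁴.
θ = T·L/(G·J) = 346.5 × 0.746 / (81.6×10⁹ × 3.257×10^-8) = 0.09724 rad.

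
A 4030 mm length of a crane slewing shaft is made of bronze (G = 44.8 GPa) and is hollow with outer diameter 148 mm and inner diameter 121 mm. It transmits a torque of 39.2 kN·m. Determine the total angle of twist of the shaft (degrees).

7.75°

J = π(d_o⁴ − d_i⁴)/32 = π(0.148⁴ − 0.121⁴)/32 = 2.606×10^-5 m⁴.
θ = T·L/(G·J) = 39200 × 4.03 / (44.8×10⁹ × 2.606×10^-5) = 0.1353 rad.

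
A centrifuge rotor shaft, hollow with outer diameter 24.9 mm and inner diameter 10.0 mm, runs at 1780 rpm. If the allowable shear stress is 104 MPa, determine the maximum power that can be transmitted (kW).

J = π(d_o⁴ − d_i⁴)/32 = π(0.0249⁴ − 0.0100⁴)/32 = 3.676×10^-8 m⁴.
T_max = τ_allow·J/r = 1.04×10^8 × 3.676×10^-8 / 0.0124 = 307.1 N·m.
ω = 2π·1780/60 = 186.4 rad/s, so P_max = T_max·ω = 5.724×10^4 W.

57.2 kW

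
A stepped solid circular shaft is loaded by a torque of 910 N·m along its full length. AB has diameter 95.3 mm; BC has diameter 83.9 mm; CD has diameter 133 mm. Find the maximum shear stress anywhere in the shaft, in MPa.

7.85 MPa

Under the same torque, τ_max = 16T/(πd³) is largest where d is smallest — segment BC (d = 83.9 mm).
τ_max = 16·910.0/(π·(0.0839)³) = 7.847×10^6 Pa.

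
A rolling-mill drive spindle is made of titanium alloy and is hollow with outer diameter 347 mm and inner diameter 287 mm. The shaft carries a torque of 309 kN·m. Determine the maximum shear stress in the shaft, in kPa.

70800 kPa

J = π(d_o⁴ − d_i⁴)/32 = π(0.347⁴ − 0.287⁴)/32 = 7.573×10^-4 m⁴.
τ_max = T·r/J = 309000 × 0.173 / 7.573×10^-4 = 7.079×10^7 Pa.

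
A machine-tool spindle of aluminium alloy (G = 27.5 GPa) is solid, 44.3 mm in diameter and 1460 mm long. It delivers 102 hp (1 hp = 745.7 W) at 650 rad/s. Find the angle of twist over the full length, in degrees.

0.941°

ω = 650 rad/s, so T = P/ω = 102×745.7 / 650.0 = 117.0 N·m.
J = πd⁴/32 = π(0.0443)⁴/32 = 3.781×10^-7 m⁴.
θ = T·L/(G·J) = 117.0 × 1.46 / (27.5×10⁹ × 3.781×10^-7) = 0.01643 rad.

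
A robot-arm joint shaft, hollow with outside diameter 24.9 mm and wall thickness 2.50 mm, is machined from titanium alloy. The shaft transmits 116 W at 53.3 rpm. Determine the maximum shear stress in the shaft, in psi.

1680 psi

ω = 2π·53.3/60 = 5.582 rad/s, so T = P/ω = 116 / 5.582 = 20.78 N·m.
J = π(d_o⁴ − d_i⁴)/32 = π(0.0249⁴ − 0.0199⁴)/32 = 2.234×10^-8 m⁴.
τ_max = T·r/J = 20.78 × 0.0124 / 2.234×10^-8 = 1.158×10^7 Pa.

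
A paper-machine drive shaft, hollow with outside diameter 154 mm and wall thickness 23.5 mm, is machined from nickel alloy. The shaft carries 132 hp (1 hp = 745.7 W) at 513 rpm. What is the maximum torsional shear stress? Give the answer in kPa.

3330 kPa

ω = 2π·513/60 = 53.72 rad/s, so T = P/ω = 132×745.7 / 53.72 = 1832 N·m.
J = π(d_o⁴ − d_i⁴)/32 = π(0.154⁴ − 0.107⁴)/32 = 4.235×10^-5 m⁴.
τ_max = T·r/J = 1832 × 0.0770 / 4.235×10^-5 = 3.331×10^6 Pa.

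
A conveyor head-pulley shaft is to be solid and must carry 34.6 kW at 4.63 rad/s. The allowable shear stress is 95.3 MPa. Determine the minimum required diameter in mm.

ω = 4.63 rad/s, so T = P/ω = 34.6×10³ / 4.630 = 7473 N·m.
For a solid shaft τ_max = 16T/(πd³), so d = (16T/(π τ_allow))^(1/3) = (16·7473/(π·9.53×10^7))^(1/3) = 0.07364 m.

73.6 mm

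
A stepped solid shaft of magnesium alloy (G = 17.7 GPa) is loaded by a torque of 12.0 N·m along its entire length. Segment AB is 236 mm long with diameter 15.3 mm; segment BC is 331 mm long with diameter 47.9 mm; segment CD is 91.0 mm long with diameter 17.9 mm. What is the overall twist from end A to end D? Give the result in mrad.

J_AB = π(0.0153)⁴/32 = 5.38×10^-9 m⁴; J_BC = π(0.0479)⁴/32 = 5.17×10^-7 m⁴; J_CD = π(0.0179)⁴/32 = 1.01×10^-8 m⁴.
θ = (T/G)·Σ L_i/J_i = (12.00/17.7×10⁹)·(0.236/5.38×10^-9 + 0.331/5.17×10^-7 + 0.0910/1.01×10^-8) = 0.03630 rad.

36.3 mrad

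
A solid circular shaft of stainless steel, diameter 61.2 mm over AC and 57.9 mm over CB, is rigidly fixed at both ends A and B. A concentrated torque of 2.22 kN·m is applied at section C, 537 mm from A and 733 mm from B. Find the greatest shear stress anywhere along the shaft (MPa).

31.1 MPa

Compatibility: T_A·a/J_AC = T_B·b/J_CB with T_A + T_B = T₀.
J_AC = 1.38×10^-6 m⁴, J_CB = 1.10×10^-6 m⁴, so T_A = T₀·(J_AC/a)/((J_AC/a)+(J_CB/b)) = 1399 N·m, T_B = 821.1 N·m.
τ in each portion: τ_AC = 3.11×10^7 Pa, τ_CB = 2.15×10^7 Pa; maximum is in AC.
τ_max = T_AC·r/J = 1399·0.0306/1.38×10^-6 = 3.108×10^7 Pa.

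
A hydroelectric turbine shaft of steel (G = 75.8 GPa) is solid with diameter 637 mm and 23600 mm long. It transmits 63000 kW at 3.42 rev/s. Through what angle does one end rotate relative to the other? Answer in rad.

0.0565 rad

ω = 2π·3.42 = 21.49 rad/s, so T = P/ω = 63000×10³ / 21.49 = 2.932e6 N·m.
J = πd⁴/32 = π(0.637)⁴/32 = 0.01616 m⁴.
θ = T·L/(G·J) = 2.932e6 × 23.6 / (75.8×10⁹ × 0.01616) = 0.05647 rad.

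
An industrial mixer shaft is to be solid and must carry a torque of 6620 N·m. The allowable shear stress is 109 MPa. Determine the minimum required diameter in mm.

67.6 mm

For a solid shaft τ_max = 16T/(πd³), so d = (16T/(π τ_allow))^(1/3) = (16·6620/(π·1.09×10^8))^(1/3) = 0.06763 m.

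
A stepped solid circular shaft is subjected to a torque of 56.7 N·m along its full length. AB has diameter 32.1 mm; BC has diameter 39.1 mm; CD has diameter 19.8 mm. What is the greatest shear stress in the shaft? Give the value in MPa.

37.2 MPa

Under the same torque, τ_max = 16T/(πd³) is largest where d is smallest — segment CD (d = 19.8 mm).
τ_max = 16·56.70/(π·(0.0198)³) = 3.720×10^7 Pa.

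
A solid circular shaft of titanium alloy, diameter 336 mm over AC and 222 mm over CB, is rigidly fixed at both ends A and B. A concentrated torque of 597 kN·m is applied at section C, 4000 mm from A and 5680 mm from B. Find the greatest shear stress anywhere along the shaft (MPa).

70.7 MPa

Compatibility: T_A·a/J_AC = T_B·b/J_CB with T_A + T_B = T₀.
J_AC = 1.25×10^-3 m⁴, J_CB = 2.38×10^-4 m⁴, so T_A = T₀·(J_AC/a)/((J_AC/a)+(J_CB/b)) = 526400 N·m, T_B = 70640 N·m.
τ in each portion: τ_AC = 7.07×10^7 Pa, τ_CB = 3.29×10^7 Pa; maximum is in AC.
τ_max = T_AC·r/J = 526400·0.168/1.25×10^-3 = 7.067×10^7 Pa.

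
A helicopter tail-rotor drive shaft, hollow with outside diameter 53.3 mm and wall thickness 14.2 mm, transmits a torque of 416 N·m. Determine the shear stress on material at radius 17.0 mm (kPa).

9370 kPa

J = π(d_o⁴ − d_i⁴)/32 = π(0.0533⁴ − 0.0249⁴)/32 = 7.546×10^-7 m⁴.
Shear stress varies linearly with radius: τ = T·r/J = 416.0 × 0.0170 / 7.546×10^-7 = 9.372×10^6 Pa.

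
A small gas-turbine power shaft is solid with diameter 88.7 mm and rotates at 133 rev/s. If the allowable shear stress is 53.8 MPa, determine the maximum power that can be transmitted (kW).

J = πd⁴/32 = π(0.0887)⁴/32 = 6.077×10^-6 m⁴.
T_max = τ_allow·J/r = 5.38×10^7 × 6.077×10^-6 / 0.0444 = 7372 N·m.
ω = 2π·133 = 835.7 rad/s, so P_max = T_max·ω = 6.160×10^6 W.

6160 kW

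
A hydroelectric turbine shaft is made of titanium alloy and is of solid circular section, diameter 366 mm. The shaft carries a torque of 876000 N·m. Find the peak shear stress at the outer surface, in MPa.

91.0 MPa

J = πd⁴/32 = π(0.366)⁴/32 = 1.762×10^-3 m⁴.
τ_max = T·r/J = 876000 × 0.183 / 1.762×10^-3 = 9.100×10^7 Pa.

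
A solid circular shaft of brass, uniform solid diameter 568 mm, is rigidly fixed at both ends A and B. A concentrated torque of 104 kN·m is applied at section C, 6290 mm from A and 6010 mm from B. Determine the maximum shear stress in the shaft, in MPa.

1.48 MPa

With uniform GJ and both ends fixed, compatibility θ_AC = θ_CB gives T_A·a = T_B·b, together with T_A + T_B = T₀.
T_A = T₀·b/(a+b) = 104000·6010/12300 = 50820 N·m; T_B = 53180 N·m.
τ in each portion: τ_AC = 1.41×10^6 Pa, τ_CB = 1.48×10^6 Pa; maximum is in CB.
τ_max = T_CB·r/J = 53180·0.284/0.0102 = 1.478×10^6 Pa.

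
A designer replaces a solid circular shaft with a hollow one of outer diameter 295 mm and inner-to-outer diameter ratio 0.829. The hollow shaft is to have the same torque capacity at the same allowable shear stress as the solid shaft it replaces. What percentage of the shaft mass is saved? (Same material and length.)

52.1 %

Equal τ_max and T ⇒ the solid shaft needs d_s³ = d_o³(1−k⁴), so d_s = 295·(1−0.829⁴)^(1/3) = 238.4 mm.
Area ratio A_h/A_s = d_o²(1−k²)/d_s² = (1−k²)/(1−k⁴)^(2/3) = 0.4789.
Mass saving = 1 − 0.4789 = 52.1 %.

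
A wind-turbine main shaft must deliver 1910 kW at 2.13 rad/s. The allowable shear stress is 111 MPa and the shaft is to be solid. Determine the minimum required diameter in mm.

ω = 2.13 rad/s, so T = P/ω = 1910×10³ / 2.130 = 896700 N·m.
For a solid shaft τ_max = 16T/(πd³), so d = (16T/(π τ_allow))^(1/3) = (16·896700/(π·1.11×10^8))^(1/3) = 0.3452 m.

345 mm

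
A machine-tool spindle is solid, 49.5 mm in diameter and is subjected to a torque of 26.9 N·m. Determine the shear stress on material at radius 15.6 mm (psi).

J = πd⁴/32 = π(0.0495)⁴/32 = 5.894×10^-7 m⁴.
Shear stress varies linearly with radius: τ = T·r/J = 26.90 × 0.0156 / 5.894×10^-7 = 7.120×10^5 Pa.

103 psi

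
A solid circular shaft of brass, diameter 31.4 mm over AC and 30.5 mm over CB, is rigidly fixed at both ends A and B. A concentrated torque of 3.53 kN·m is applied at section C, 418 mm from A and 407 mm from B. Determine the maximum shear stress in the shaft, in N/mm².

Compatibility: T_A·a/J_AC = T_B·b/J_CB with T_A + T_B = T₀.
J_AC = 9.54×10^-8 m⁴, J_CB = 8.50×10^-8 m⁴, so T_A = T₀·(J_AC/a)/((J_AC/a)+(J_CB/b)) = 1844 N·m, T_B = 1686 N·m.
τ in each portion: τ_AC = 3.03×10^8 Pa, τ_CB = 3.03×10^8 Pa; maximum is in AC.
τ_max = T_AC·r/J = 1844·0.0157/9.54×10^-8 = 3.034×10^8 Pa.

303 N/mm²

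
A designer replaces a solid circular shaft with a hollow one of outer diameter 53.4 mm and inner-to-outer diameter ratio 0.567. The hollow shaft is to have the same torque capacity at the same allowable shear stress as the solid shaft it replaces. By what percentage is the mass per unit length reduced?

27.0 %

Equal τ_max and T ⇒ the solid shaft needs d_s³ = d_o³(1−k⁴), so d_s = 53.4·(1−0.567⁴)^(1/3) = 51.49 mm.
Area ratio A_h/A_s = d_o²(1−k²)/d_s² = (1−k²)/(1−k⁴)^(2/3) = 0.7297.
Mass saving = 1 − 0.7297 = 27.0 %.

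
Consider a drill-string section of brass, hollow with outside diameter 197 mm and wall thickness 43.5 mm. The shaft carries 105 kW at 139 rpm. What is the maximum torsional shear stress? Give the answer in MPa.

5.32 MPa

ω = 2π·139/60 = 14.56 rad/s, so T = P/ω = 105×10³ / 14.56 = 7213 N·m.
J = π(d_o⁴ − d_i⁴)/32 = π(0.197⁴ − 0.110⁴)/32 = 1.335×10^-4 m⁴.
τ_max = T·r/J = 7213 × 0.0985 / 1.335×10^-4 = 5.323×10^6 Pa.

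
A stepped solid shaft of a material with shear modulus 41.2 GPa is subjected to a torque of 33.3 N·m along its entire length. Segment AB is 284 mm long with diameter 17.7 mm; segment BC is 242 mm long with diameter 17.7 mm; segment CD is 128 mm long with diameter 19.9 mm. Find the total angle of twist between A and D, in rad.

J_AB = π(0.0177)⁴/32 = 9.64×10^-9 m⁴; J_BC = π(0.0177)⁴/32 = 9.64×10^-9 m⁴; J_CD = π(0.0199)⁴/32 = 1.54×10^-8 m⁴.
θ = (T/G)·Σ L_i/J_i = (33.30/41.2×10⁹)·(0.284/9.64×10^-9 + 0.242/9.64×10^-9 + 0.128/1.54×10^-8) = 0.05084 rad.

0.0508 rad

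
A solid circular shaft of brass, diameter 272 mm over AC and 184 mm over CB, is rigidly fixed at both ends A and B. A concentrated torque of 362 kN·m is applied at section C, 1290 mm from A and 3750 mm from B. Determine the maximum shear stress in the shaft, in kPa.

Compatibility: T_A·a/J_AC = T_B·b/J_CB with T_A + T_B = T₀.
J_AC = 5.37×10^-4 m⁴, J_CB = 1.13×10^-4 m⁴, so T_A = T₀·(J_AC/a)/((J_AC/a)+(J_CB/b)) = 337700 N·m, T_B = 24330 N·m.
τ in each portion: τ_AC = 8.55×10^7 Pa, τ_CB = 1.99×10^7 Pa; maximum is in AC.
τ_max = T_AC·r/J = 337700·0.136/5.37×10^-4 = 8.546×10^7 Pa.

85500 kPa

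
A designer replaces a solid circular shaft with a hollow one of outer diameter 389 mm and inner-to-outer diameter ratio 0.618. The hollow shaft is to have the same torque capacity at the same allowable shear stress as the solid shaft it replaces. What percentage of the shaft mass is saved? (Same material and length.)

31.3 %

Equal τ_max and T ⇒ the solid shaft needs d_s³ = d_o³(1−k⁴), so d_s = 389·(1−0.618⁴)^(1/3) = 369.1 mm.
Area ratio A_h/A_s = d_o²(1−k²)/d_s² = (1−k²)/(1−k⁴)^(2/3) = 0.6866.
Mass saving = 1 − 0.6866 = 31.3 %.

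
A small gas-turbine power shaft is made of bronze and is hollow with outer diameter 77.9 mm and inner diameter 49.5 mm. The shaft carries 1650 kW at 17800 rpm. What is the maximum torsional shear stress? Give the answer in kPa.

ω = 2π·17800/60 = 1864 rad/s, so T = P/ω = 1650×10³ / 1864 = 885.2 N·m.
J = π(d_o⁴ − d_i⁴)/32 = π(0.0779⁴ − 0.0495⁴)/32 = 3.026×10^-6 m⁴.
τ_max = T·r/J = 885.2 × 0.0390 / 3.026×10^-6 = 1.139×10^7 Pa.

11400 kPa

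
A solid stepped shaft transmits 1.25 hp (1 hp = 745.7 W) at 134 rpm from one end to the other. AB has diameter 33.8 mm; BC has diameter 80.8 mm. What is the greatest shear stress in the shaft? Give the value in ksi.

ω = 2π·134/60 = 14.03 rad/s, so T = P/ω = 1.25×745.7 / 14.03 = 66.43 N·m.
Under the same torque, τ_max = 16T/(πd³) is largest where d is smallest — segment AB (d = 33.8 mm).
τ_max = 16·66.43/(π·(0.0338)³) = 8.761×10^6 Pa.

1.27 ksi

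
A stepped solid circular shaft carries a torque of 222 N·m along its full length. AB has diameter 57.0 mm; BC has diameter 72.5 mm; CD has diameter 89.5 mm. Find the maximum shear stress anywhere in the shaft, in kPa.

6110 kPa

Under the same torque, τ_max = 16T/(πd³) is largest where d is smallest — segment AB (d = 57.0 mm).
τ_max = 16·222.0/(π·(0.0570)³) = 6.105×10^6 Pa.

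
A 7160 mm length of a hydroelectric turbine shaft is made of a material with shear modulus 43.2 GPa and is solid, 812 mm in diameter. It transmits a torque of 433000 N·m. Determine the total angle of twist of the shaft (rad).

J = πd⁴/32 = π(0.812)⁴/32 = 0.04268 m⁴.
θ = T·L/(G·J) = 433000 × 7.16 / (43.2×10⁹ × 0.04268) = 1.681×10^-3 rad.

0.00168 rad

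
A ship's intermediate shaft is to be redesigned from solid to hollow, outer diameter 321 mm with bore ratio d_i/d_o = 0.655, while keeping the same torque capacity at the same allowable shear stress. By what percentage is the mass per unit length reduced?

Equal τ_max and T ⇒ the solid shaft needs d_s³ = d_o³(1−k⁴), so d_s = 321·(1−0.655⁴)^(1/3) = 300.0 mm.
Area ratio A_h/A_s = d_o²(1−k²)/d_s² = (1−k²)/(1−k⁴)^(2/3) = 0.6539.
Mass saving = 1 − 0.6539 = 34.6 %.

34.6 %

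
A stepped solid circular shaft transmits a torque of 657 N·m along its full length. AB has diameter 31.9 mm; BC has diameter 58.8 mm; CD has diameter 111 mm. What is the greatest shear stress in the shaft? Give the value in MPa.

Under the same torque, τ_max = 16T/(πd³) is largest where d is smallest — segment AB (d = 31.9 mm).
τ_max = 16·657.0/(π·(0.0319)³) = 1.031×10^8 Pa.

103 MPa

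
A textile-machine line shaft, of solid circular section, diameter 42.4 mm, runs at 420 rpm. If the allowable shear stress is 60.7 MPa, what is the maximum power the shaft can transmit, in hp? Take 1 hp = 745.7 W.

53.6 hp

J = πd⁴/32 = π(0.0424)⁴/32 = 3.173×10^-7 m⁴.
T_max = τ_allow·J/r = 6.07×10^7 × 3.173×10^-7 / 0.0212 = 908.5 N·m.
ω = 2π·420/60 = 43.98 rad/s, so P_max = T_max·ω = 3.996×10^4 W.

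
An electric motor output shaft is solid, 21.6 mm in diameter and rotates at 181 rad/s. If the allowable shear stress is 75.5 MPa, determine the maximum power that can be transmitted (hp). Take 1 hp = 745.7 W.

36.3 hp

J = πd⁴/32 = π(0.0216)⁴/32 = 2.137×10^-8 m⁴.
T_max = τ_allow·J/r = 7.55×10^7 × 2.137×10^-8 / 0.0108 = 149.4 N·m.
ω = 181 rad/s, so P_max = T_max·ω = 2.704×10^4 W.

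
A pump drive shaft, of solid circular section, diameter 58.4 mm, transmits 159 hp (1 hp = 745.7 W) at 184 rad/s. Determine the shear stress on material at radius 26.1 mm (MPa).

14.7 MPa

ω = 184 rad/s, so T = P/ω = 159×745.7 / 184.0 = 644.4 N·m.
J = πd⁴/32 = π(0.0584)⁴/32 = 1.142×10^-6 m⁴.
Shear stress varies linearly with radius: τ = T·r/J = 644.4 × 0.0261 / 1.142×10^-6 = 1.473×10^7 Pa.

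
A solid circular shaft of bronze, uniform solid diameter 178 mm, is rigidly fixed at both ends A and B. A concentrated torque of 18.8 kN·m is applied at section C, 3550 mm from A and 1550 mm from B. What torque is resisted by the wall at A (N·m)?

5710 N·m

With uniform GJ and both ends fixed, compatibility θ_AC = θ_CB gives T_A·a = T_B·b, together with T_A + T_B = T₀.
T_A = T₀·b/(a+b) = 18800·1550/5100 = 5714 N·m; T_B = 13090 N·m.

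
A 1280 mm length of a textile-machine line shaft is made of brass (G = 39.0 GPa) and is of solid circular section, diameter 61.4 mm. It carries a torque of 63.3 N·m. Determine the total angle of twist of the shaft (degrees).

J = πd⁴/32 = π(0.0614)⁴/32 = 1.395×10^-6 m⁴.
θ = T·L/(G·J) = 63.30 × 1.28 / (39.0×10⁹ × 1.395×10^-6) = 1.489×10^-3 rad.

0.0853°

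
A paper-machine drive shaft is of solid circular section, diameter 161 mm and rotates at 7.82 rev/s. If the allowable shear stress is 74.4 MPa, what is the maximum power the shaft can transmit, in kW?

3000 kW

J = πd⁴/32 = π(0.161)⁴/32 = 6.596×10^-5 m⁴.
T_max = τ_allow·J/r = 7.44×10^7 × 6.596×10^-5 / 0.0805 = 60960 N·m.
ω = 2π·7.82 = 49.13 rad/s, so P_max = T_max·ω = 2.995×10^6 W.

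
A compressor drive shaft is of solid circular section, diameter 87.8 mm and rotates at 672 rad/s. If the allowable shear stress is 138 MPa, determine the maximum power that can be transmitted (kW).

12300 kW

J = πd⁴/32 = π(0.0878)⁴/32 = 5.834×10^-6 m⁴.
T_max = τ_allow·J/r = 1.38×10^8 × 5.834×10^-6 / 0.0439 = 18340 N·m.
ω = 672 rad/s, so P_max = T_max·ω = 1.232×10^7 W.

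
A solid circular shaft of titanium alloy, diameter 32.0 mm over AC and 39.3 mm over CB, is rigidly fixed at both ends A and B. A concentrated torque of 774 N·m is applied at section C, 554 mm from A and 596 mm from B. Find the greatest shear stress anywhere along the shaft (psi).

Compatibility: T_A·a/J_AC = T_B·b/J_CB with T_A + T_B = T₀.
J_AC = 1.03×10^-7 m⁴, J_CB = 2.34×10^-7 m⁴, so T_A = T₀·(J_AC/a)/((J_AC/a)+(J_CB/b)) = 248.5 N·m, T_B = 525.5 N·m.
τ in each portion: τ_AC = 3.86×10^7 Pa, τ_CB = 4.41×10^7 Pa; maximum is in CB.
τ_max = T_CB·r/J = 525.5·0.0196/2.34×10^-7 = 4.409×10^7 Pa.

6400 psi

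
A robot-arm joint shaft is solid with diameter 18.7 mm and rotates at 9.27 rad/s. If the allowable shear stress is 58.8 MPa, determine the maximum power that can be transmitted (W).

700 W

J = πd⁴/32 = π(0.0187)⁴/32 = 1.201×10^-8 m⁴.
T_max = τ_allow·J/r = 5.88×10^7 × 1.201×10^-8 / 0.00935 = 75.50 N·m.
ω = 9.27 rad/s, so P_max = T_max·ω = 699.9 W.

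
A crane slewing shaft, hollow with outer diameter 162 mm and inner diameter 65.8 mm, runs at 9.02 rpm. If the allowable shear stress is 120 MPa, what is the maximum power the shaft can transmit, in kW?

J = π(d_o⁴ − d_i⁴)/32 = π(0.162⁴ − 0.0658⁴)/32 = 6.578×10^-5 m⁴.
T_max = τ_allow·J/r = 1.20×10^8 × 6.578×10^-5 / 0.0810 = 97450 N·m.
ω = 2π·9.02/60 = 0.9446 rad/s, so P_max = T_max·ω = 9.205×10^4 W.

92.0 kW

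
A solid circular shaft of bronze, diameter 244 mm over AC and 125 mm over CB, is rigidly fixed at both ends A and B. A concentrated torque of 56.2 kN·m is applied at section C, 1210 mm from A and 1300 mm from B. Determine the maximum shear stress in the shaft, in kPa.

Compatibility: T_A·a/J_AC = T_B·b/J_CB with T_A + T_B = T₀.
J_AC = 3.48×10^-4 m⁴, J_CB = 2.40×10^-5 m⁴, so T_A = T₀·(J_AC/a)/((J_AC/a)+(J_CB/b)) = 52810 N·m, T_B = 3386 N·m.
τ in each portion: τ_AC = 1.85×10^7 Pa, τ_CB = 8.83×10^6 Pa; maximum is in AC.
τ_max = T_AC·r/J = 52810·0.122/3.48×10^-4 = 1.852×10^7 Pa.

18500 kPa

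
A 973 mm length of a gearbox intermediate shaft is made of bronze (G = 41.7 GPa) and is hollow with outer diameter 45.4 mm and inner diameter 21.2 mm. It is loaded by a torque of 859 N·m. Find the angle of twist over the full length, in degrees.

2.89°

J = π(d_o⁴ − d_i⁴)/32 = π(0.0454⁴ − 0.0212⁴)/32 = 3.973×10^-7 m⁴.
θ = T·L/(G·J) = 859.0 × 0.973 / (41.7×10⁹ × 3.973×10^-7) = 0.05045 rad.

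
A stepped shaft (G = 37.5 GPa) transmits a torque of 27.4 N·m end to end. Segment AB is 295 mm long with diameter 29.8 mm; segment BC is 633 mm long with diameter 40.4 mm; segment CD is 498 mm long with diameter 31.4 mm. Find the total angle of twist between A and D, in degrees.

J_AB = π(0.0298)⁴/32 = 7.74×10^-8 m⁴; J_BC = π(0.0404)⁴/32 = 2.62×10^-7 m⁴; J_CD = π(0.0314)⁴/32 = 9.54×10^-8 m⁴.
θ = (T/G)·Σ L_i/J_i = (27.40/37.5×10⁹)·(0.295/7.74×10^-8 + 0.633/2.62×10^-7 + 0.498/9.54×10^-8) = 8.365×10^-3 rad.

0.479°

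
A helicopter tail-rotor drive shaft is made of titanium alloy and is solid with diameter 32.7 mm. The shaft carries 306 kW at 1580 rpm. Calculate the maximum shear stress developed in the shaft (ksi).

39.1 ksi

ω = 2π·1580/60 = 165.5 rad/s, so T = P/ω = 306×10³ / 165.5 = 1849 N·m.
J = πd⁴/32 = π(0.0327)⁴/32 = 1.123×10^-7 m⁴.
τ_max = T·r/J = 1849 × 0.0163 / 1.123×10^-7 = 2.694×10^8 Pa.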